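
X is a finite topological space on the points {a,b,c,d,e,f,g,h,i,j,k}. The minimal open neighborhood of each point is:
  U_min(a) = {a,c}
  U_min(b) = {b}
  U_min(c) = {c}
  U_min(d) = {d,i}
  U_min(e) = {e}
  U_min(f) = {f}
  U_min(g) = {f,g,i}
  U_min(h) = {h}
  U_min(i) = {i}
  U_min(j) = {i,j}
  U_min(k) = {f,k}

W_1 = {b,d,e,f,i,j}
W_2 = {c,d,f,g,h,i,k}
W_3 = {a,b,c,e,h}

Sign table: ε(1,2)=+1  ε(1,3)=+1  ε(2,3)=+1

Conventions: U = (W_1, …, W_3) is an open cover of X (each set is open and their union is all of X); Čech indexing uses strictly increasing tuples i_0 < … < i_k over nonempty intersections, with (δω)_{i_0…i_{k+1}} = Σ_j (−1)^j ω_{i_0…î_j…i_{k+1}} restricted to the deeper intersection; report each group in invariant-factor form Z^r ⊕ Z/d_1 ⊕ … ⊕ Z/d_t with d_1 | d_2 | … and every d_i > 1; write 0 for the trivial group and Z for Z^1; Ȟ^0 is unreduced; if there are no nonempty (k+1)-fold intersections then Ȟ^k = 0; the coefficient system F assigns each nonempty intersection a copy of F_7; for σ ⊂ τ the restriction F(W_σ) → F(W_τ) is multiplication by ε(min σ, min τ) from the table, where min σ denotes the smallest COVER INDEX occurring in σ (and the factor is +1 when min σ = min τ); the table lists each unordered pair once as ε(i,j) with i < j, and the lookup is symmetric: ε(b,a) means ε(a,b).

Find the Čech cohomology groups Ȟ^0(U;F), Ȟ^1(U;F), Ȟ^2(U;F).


Ȟ^0 ≅ Z/7, Ȟ^1 ≅ Z/7 and Ȟ^2 ≅ 0

nonempty intersections:
  W12={d,f,i} W13={b,e} W23={c,h}
C dims 3,3; δ0: rk_F7 2
Ȟ^0: (3−2)−0=1 ⇒ Z/7
Ȟ^1: (3−0)−2=1 ⇒ Z/7
Ȟ^2: (0−0)−0=0 ⇒ 0


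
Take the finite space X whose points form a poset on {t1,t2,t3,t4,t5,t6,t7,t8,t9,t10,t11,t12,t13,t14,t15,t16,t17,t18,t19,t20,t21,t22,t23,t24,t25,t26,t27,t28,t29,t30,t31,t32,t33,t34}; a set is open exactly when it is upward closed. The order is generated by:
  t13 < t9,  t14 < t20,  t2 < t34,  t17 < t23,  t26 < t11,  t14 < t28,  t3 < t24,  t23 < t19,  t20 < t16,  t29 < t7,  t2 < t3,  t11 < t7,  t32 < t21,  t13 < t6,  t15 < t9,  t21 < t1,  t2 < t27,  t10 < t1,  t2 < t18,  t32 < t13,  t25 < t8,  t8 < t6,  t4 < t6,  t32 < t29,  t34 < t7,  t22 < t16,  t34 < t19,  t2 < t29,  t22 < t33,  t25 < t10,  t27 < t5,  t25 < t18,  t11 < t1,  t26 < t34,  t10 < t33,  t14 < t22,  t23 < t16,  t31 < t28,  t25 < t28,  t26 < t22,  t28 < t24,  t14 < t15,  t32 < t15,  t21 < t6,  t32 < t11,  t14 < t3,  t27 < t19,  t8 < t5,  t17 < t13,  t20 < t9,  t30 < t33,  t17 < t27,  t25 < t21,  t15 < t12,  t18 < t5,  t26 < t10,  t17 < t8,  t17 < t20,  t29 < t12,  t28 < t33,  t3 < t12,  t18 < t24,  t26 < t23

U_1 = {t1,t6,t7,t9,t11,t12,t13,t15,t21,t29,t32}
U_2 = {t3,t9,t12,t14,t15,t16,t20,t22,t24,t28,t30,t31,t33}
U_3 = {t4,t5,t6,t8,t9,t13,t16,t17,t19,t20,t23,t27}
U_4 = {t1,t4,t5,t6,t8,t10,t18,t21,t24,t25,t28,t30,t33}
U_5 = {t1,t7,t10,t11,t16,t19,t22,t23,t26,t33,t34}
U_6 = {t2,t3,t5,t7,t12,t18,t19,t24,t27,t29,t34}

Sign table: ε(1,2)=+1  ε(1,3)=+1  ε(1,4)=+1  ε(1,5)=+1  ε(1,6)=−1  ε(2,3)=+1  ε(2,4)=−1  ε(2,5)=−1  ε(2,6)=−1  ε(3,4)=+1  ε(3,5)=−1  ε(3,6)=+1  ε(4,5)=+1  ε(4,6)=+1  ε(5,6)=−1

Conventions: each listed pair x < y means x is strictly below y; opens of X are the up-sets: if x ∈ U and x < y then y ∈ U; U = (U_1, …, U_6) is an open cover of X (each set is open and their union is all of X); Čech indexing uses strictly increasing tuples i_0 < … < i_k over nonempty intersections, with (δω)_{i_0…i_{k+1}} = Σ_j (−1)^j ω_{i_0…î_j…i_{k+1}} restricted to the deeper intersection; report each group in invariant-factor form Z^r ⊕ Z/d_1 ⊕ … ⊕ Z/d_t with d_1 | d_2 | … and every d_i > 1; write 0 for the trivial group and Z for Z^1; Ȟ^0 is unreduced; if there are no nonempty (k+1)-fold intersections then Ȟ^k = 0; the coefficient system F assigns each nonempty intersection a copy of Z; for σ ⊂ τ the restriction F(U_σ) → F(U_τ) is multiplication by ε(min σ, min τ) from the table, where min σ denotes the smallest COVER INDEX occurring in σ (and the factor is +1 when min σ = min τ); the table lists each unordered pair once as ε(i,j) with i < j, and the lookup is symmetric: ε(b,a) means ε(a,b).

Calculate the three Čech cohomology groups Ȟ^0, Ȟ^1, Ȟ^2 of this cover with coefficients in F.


Ȟ^0 = 0,  Ȟ^1 = Z/2,  Ȟ^2 = Z

cover nerve:
  U12={t9,t12,t15} U13={t6,t9,t13} U14={t1,t6,t21} U15={t1,t7,t11} U16={t7,t12,t29} U23={t9,t16,t20} U24={t24,t28,t30,t33} U25={t16,t22,t33} U26={t3,t12,t24} U34={t4,t5,t6,t8} U35={t16,t19,t23} U36={t5,t19,t27} U45={t1,t10,t33} U46={t5,t18,t24} U56={t7,t19,t34}
  U123={t9} U126={t12} U134={t6} U145={t1} U156={t7} U235={t16} U245={t33} U246={t24} U346={t5} U356={t19}
C dims 6,15,10; δ0: rk 6, SNF 1^5·2; δ1: rk 9, SNF 1^9
Ȟ^0: (6−6)−0=0 ⇒ 0
Ȟ^1: (15−9)−6=0 plus torsion [2] ⇒ Z/2
Ȟ^2: (10−0)−9=1 ⇒ Z


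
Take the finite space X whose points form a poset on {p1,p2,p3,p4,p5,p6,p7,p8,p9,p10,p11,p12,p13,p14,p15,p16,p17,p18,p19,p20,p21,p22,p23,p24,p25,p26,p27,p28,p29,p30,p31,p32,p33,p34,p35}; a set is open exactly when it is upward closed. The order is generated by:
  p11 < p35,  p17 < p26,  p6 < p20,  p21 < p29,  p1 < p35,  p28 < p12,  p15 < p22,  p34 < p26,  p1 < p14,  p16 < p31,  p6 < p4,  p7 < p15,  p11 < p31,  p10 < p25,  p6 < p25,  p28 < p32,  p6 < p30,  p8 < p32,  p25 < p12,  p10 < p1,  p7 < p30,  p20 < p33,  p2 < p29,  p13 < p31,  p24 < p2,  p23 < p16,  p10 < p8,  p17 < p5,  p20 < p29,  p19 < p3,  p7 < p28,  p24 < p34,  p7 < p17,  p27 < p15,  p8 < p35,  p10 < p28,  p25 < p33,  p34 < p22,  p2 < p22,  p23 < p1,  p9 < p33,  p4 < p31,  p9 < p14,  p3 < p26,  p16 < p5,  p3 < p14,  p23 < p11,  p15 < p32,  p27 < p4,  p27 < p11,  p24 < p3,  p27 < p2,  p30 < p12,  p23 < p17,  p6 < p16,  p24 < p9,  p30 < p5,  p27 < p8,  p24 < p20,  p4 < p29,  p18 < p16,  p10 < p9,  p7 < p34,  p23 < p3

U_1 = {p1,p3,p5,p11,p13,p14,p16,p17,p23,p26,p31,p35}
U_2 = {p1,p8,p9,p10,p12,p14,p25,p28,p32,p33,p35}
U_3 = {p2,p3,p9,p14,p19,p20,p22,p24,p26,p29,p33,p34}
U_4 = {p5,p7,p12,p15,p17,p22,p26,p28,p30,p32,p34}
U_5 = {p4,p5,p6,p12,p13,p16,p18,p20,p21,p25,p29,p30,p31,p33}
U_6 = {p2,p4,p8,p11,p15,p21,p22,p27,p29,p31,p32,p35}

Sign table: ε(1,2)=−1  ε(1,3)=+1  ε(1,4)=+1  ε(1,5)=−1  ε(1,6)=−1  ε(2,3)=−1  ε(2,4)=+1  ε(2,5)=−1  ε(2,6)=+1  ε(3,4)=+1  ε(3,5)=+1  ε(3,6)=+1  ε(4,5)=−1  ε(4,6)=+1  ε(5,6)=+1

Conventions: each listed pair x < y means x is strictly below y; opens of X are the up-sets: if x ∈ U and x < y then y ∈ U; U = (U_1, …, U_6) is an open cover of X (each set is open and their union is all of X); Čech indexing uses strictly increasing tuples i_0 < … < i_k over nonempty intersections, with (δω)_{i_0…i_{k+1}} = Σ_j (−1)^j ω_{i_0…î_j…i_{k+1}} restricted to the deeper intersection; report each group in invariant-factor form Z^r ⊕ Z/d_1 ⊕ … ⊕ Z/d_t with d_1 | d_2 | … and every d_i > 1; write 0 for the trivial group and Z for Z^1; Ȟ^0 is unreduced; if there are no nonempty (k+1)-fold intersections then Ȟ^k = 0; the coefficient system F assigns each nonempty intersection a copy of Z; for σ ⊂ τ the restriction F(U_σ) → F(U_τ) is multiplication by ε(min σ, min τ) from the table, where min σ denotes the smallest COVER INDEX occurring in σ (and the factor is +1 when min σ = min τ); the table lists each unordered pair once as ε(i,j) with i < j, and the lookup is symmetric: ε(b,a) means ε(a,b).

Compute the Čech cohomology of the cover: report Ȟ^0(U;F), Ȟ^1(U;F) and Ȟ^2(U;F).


Ȟ^0(U;F) ≅ 0, Ȟ^1(U;F) ≅ Z/2 and Ȟ^2(U;F) ≅ Z

intersection data:
  U12={p1,p14,p35} U13={p3,p14,p26} U14={p5,p17,p26} U15={p5,p13,p16,p31} U16={p11,p31,p35} U23={p9,p14,p33} U24={p12,p28,p32} U25={p12,p25,p33} U26={p8,p32,p35} U34={p22,p26,p34} U35={p20,p29,p33} U36={p2,p22,p29} U45={p5,p12,p30} U46={p15,p22,p32} U56={p4,p21,p29,p31}
  U123={p14} U126={p35} U134={p26} U145={p5} U156={p31} U235={p33} U245={p12} U246={p32} U346={p22} U356={p29}
C dims 6,15,10; δ0: rk 6, SNF 1^5·2; δ1: rk 9, SNF 1^9
Ȟ^0 = (6 − 6) − 0 = 0, so Ȟ^0 ≅ 0
Ȟ^1 = (15 − 9) − 6 = 0 plus torsion [2], so Ȟ^1 ≅ Z/2
Ȟ^2 = (10 − 0) − 9 = 1, so Ȟ^2 ≅ Z


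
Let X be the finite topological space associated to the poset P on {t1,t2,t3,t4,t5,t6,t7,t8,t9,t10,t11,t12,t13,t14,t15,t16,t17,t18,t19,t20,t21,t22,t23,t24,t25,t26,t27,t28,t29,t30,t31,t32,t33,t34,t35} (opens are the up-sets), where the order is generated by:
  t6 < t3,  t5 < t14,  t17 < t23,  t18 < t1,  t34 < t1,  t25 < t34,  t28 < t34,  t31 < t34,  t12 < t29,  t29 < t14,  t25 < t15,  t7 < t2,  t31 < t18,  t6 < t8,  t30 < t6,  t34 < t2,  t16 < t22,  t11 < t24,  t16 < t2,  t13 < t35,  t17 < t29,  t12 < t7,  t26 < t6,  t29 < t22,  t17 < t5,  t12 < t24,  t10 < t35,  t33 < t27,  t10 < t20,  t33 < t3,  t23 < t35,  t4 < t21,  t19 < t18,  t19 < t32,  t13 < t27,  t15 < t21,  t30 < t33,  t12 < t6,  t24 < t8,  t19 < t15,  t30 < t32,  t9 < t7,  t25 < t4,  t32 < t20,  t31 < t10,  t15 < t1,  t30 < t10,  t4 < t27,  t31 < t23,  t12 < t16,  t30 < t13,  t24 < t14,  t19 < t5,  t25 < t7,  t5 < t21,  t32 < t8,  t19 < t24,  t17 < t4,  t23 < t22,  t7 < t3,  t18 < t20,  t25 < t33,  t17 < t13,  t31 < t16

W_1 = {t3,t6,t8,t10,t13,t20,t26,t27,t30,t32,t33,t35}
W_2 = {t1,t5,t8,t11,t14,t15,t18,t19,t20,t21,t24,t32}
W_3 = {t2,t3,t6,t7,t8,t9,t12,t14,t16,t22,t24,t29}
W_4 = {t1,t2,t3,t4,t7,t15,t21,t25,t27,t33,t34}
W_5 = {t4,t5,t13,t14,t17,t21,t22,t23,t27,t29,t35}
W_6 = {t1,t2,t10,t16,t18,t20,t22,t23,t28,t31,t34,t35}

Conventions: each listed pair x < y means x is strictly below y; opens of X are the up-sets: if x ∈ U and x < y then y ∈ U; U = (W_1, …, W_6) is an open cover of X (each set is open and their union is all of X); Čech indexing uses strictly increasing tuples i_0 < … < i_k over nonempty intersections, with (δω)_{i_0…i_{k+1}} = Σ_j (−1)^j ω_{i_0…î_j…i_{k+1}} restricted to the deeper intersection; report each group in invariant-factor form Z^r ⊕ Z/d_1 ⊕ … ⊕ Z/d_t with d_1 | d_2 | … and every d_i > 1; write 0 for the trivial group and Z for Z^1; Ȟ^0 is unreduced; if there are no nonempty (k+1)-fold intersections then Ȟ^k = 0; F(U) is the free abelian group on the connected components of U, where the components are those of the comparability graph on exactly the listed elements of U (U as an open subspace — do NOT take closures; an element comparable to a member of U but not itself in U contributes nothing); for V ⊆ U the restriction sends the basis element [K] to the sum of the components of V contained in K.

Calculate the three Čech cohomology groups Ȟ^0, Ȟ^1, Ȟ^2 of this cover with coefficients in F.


Ȟ^0(U;F) ≅ Z,  Ȟ^1(U;F) ≅ 0,  Ȟ^2(U;F) ≅ Z/2

nonempty intersections:
  W12={t8,t20,t32} W13={t3,t6,t8} W14={t3,t27,t33} W15={t13,t27,t35} W16={t10,t20,t35} W23={t8,t14,t24} W24={t1,t15,t21} W25={t5,t14,t21} W26={t1,t18,t20} W34={t2,t3,t7} W35={t14,t22,t29} W36={t2,t16,t22} W45={t4,t21,t27} W46={t1,t2,t34} W56={t22,t23,t35}
  W123={t8} W126={t20} W134={t3} W145={t27} W156={t35} W235={t14} W245={t21} W246={t1} W346={t2} W356={t22}
components per intersection:
  W1: {t3,t6,t8,t10,t13,t20,t26,t27,t30,t32,t33,t35}
  W2: {t1,t5,t8,t11,t14,t15,t18,t19,t20,t21,t24,t32}
  W3: {t2,t3,t6,t7,t8,t9,t12,t14,t16,t22,t24,t29}
  W4: {t1,t2,t3,t4,t7,t15,t21,t25,t27,t33,t34}
  W5: {t4,t5,t13,t14,t17,t21,t22,t23,t27,t29,t35}
  W6: {t1,t2,t10,t16,t18,t20,t22,t23,t28,t31,t34,t35}
  W12: {t8,t20,t32}
  W13: {t3,t6,t8}
  W14: {t3,t27,t33}
  W15: {t13,t27,t35}
  W16: {t10,t20,t35}
  W23: {t8,t14,t24}
  W24: {t1,t15,t21}
  W25: {t5,t14,t21}
  W26: {t1,t18,t20}
  W34: {t2,t3,t7}
  W35: {t14,t22,t29}
  W36: {t2,t16,t22}
  W45: {t4,t21,t27}
  W46: {t1,t2,t34}
  W56: {t22,t23,t35}
  W123: {t8}
  W126: {t20}
  W134: {t3}
  W145: {t27}
  W156: {t35}
  W235: {t14}
  W245: {t21}
  W246: {t1}
  W346: {t2}
  W356: {t22}
C dims 6,15,10; δ0: rk 5, SNF 1^5; δ1: rk 10, SNF 1^9·2
Ȟ^0: (6−5)−0=1 ⇒ Z
Ȟ^1: (15−10)−5=0 ⇒ 0
Ȟ^2: (10−0)−10=0 plus torsion [2] ⇒ Z/2


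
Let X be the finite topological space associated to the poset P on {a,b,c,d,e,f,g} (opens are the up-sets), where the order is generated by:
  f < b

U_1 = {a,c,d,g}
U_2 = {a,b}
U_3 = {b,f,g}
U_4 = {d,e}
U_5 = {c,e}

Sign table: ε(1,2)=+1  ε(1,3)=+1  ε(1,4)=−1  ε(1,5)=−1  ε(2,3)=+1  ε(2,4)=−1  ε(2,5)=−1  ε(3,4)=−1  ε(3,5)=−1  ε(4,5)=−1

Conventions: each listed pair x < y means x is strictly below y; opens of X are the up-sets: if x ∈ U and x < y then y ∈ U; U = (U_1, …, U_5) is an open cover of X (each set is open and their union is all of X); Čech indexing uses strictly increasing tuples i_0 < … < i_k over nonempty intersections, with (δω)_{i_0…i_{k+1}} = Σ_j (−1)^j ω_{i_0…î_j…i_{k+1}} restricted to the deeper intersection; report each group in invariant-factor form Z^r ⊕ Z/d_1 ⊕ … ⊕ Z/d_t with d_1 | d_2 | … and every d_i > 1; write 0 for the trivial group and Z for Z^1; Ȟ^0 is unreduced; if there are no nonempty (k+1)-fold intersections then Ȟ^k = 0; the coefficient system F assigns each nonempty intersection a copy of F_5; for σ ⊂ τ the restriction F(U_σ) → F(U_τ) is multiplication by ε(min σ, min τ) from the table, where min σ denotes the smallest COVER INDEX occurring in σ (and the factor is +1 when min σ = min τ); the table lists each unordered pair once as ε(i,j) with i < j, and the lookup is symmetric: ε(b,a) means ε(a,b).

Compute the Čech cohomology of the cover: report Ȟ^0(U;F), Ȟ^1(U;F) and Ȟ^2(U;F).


Ȟ^0(U;F) ≅ 0; Ȟ^1(U;F) ≅ Z/5; Ȟ^2(U;F) ≅ 0

nerve of the cover:
  U12={a} U13={g} U14={d} U15={c} U23={b} U45={e}
C dims 5,6; δ0: rk_F5 5
Ȟ^0 = (5 − 5) − 0 = 0, so Ȟ^0 ≅ 0
Ȟ^1 = (6 − 0) − 5 = 1, so Ȟ^1 ≅ Z/5
Ȟ^2 = (0 − 0) − 0 = 0, so Ȟ^2 ≅ 0


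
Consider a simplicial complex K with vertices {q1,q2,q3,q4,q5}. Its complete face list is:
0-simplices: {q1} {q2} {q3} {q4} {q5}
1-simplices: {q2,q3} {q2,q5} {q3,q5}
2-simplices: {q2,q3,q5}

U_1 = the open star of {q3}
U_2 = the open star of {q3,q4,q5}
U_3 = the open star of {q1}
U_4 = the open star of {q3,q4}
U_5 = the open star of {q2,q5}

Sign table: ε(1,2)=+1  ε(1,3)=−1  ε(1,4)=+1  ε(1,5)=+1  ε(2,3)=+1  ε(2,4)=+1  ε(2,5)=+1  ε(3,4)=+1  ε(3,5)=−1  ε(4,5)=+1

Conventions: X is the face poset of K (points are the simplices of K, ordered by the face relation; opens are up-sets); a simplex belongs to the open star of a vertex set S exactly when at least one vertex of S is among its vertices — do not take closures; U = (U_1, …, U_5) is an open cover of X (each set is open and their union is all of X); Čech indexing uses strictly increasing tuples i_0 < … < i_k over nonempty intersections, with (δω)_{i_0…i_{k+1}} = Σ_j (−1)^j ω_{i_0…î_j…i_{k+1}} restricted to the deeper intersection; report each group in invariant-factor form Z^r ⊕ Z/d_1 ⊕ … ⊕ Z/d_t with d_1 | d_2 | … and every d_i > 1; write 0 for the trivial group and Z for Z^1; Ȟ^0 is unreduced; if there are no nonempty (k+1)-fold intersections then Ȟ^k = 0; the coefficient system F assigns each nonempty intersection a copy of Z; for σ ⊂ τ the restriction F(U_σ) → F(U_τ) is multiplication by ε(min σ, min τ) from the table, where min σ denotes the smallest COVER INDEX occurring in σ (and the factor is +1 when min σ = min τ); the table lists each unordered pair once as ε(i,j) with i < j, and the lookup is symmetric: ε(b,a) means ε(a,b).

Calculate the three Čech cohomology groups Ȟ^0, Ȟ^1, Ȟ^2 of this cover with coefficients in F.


Ȟ^0 ≅ Z^2, Ȟ^1 ≅ 0, Ȟ^2 ≅ 0

nerve simplices:
  U1={{q3},{q2,q3},{q3,q5},{q2,q3,q5}} U2={{q3},{q4},{q5},{q2,q3},{q2,q5},{q3,q5},{q2,q3,q5}} U3={{q1}} U4={{q3},{q4},{q2,q3},{q3,q5},{q2,q3,q5}} U5={{q2},{q5},{q2,q3},{q2,q5},{q3,q5},{q2,q3,q5}}
  U12={{q3},{q2,q3},{q3,q5},{q2,q3,q5}} U14={{q3},{q2,q3},{q3,q5},{q2,q3,q5}} U15={{q2,q3},{q3,q5},{q2,q3,q5}} U24={{q3},{q4},{q2,q3},{q3,q5},{q2,q3,q5}} U25={{q5},{q2,q3},{q2,q5},{q3,q5},{q2,q3,q5}} U45={{q2,q3},{q3,q5},{q2,q3,q5}}
  U124={{q3},{q2,q3},{q3,q5},{q2,q3,q5}} U125={{q2,q3},{q3,q5},{q2,q3,q5}} U145={{q2,q3},{q3,q5},{q2,q3,q5}} U245={{q2,q3},{q3,q5},{q2,q3,q5}}
  U1245={{q2,q3},{q3,q5},{q2,q3,q5}}
C dims 5,6,4,1; δ0: rk 3, SNF 1^3; δ1: rk 3, SNF 1^3; δ2: rk 1, SNF 1^1
degree 0: 5−3−0 = 2 → Ȟ^0 ≅ Z^2
degree 1: 6−3−3 = 0 → Ȟ^1 ≅ 0
degree 2: 4−1−3 = 0 → Ȟ^2 ≅ 0


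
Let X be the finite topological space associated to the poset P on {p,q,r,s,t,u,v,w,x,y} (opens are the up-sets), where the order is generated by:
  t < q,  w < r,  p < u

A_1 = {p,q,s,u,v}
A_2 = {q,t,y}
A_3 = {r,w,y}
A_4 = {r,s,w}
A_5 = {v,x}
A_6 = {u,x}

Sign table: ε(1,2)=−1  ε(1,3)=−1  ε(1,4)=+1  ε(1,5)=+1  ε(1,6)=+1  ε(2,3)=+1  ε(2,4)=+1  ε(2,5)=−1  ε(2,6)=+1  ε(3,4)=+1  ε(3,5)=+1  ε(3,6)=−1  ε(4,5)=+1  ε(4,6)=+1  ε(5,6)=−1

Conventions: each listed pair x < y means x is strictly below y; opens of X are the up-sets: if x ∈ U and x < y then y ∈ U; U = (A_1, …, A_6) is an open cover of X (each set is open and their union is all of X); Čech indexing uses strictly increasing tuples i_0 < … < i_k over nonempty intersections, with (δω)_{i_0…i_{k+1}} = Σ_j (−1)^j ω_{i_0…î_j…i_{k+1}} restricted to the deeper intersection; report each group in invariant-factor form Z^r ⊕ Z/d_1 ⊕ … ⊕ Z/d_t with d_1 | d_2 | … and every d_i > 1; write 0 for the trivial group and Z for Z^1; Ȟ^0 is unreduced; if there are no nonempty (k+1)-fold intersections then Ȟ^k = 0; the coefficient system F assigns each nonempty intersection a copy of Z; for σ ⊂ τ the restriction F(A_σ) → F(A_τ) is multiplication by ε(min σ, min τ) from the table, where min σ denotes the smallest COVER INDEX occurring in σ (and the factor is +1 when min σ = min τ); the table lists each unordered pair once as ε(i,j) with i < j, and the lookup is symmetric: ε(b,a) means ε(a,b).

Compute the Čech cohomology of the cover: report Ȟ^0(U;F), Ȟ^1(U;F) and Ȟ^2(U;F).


Ȟ^0 ≅ 0; Ȟ^1 ≅ Z ⊕ Z/2; Ȟ^2 ≅ 0

intersection data:
  A12={q} A14={s} A15={v} A16={u} A23={y} A34={r,w} A56={x}
C dims 6,7; δ0: rk 6, SNF 1^5·2
Ȟ^0 = (6 − 6) − 0 = 0, so Ȟ^0 ≅ 0
Ȟ^1 = (7 − 0) − 6 = 1 plus torsion [2], so Ȟ^1 ≅ Z ⊕ Z/2
Ȟ^2 = (0 − 0) − 0 = 0, so Ȟ^2 ≅ 0


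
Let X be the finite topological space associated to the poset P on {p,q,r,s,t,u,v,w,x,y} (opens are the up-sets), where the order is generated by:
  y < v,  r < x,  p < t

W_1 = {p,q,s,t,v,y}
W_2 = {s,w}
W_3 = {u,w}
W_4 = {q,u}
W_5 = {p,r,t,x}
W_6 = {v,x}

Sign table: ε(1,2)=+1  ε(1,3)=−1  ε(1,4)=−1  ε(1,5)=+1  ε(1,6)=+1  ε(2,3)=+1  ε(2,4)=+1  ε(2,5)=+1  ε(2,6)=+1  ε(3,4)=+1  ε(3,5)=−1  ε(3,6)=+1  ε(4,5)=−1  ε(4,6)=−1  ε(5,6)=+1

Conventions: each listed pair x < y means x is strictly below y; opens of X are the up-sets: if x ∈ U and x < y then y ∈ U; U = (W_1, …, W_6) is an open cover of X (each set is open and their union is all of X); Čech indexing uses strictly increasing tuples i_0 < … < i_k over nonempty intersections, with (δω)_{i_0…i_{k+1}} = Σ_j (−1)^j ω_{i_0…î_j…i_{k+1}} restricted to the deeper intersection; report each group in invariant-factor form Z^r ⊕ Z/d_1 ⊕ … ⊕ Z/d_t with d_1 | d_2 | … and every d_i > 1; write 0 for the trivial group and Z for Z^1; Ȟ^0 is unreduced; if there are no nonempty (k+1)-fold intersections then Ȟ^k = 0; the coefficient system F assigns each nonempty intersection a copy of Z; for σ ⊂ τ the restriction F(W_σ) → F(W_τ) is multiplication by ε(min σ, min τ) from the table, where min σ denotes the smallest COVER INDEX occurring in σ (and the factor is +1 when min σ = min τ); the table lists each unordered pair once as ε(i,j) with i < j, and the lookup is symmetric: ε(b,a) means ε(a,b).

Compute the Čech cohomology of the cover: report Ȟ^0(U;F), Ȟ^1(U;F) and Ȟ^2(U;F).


Ȟ^0 = 0,  Ȟ^1 = Z ⊕ Z/2,  Ȟ^2 = 0

nerve of the cover:
  W12={s} W14={q} W15={p,t} W16={v} W23={w} W34={u} W56={x}
C dims 6,7; δ0: rk 6, SNF 1^5·2
Ȟ^0 = (6 − 6) − 0 = 0, so Ȟ^0 ≅ 0
Ȟ^1 = (7 − 0) − 6 = 1 plus torsion [2], so Ȟ^1 ≅ Z ⊕ Z/2
Ȟ^2 = (0 − 0) − 0 = 0, so Ȟ^2 ≅ 0


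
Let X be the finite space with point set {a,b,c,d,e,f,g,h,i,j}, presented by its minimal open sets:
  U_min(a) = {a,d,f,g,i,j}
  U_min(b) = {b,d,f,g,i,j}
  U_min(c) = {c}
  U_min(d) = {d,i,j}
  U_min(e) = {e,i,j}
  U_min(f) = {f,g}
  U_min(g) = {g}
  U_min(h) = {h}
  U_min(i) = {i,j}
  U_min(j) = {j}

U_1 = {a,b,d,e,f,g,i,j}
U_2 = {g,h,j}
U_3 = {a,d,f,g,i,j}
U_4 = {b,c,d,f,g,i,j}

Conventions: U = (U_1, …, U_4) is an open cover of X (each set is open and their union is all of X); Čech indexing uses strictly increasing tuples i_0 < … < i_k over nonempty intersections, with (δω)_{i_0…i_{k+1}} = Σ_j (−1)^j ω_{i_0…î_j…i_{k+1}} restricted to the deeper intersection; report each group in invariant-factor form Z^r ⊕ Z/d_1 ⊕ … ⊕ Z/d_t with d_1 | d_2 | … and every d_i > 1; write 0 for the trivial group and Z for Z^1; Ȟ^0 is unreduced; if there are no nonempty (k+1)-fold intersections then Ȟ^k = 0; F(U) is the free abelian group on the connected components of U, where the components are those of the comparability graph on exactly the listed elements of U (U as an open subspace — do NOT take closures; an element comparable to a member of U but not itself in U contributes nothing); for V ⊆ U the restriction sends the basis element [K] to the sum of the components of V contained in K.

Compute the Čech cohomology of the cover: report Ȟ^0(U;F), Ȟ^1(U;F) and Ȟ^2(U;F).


nerve simplices:
  U12={g,j} U13={a,d,f,g,i,j} U14={b,d,f,g,i,j} U23={g,j} U24={g,j} U34={d,f,g,i,j}
  U123={g,j} U124={g,j} U134={d,f,g,i,j} U234={g,j}
  U1234={g,j}
components per intersection:
  U1: {a,b,d,e,f,g,i,j}
  U2: {g} {h} {j}
  U3: {a,d,f,g,i,j}
  U4: {b,d,f,g,i,j} {c}
  U12: {g} {j}
  U13: {a,d,f,g,i,j}
  U14: {b,d,f,g,i,j}
  U23: {g} {j}
  U24: {g} {j}
  U34: {d,i,j} {f,g}
  U123: {g} {j}
  U124: {g} {j}
  U134: {d,i,j} {f,g}
  U234: {g} {j}
  U1234: {g} {j}
C dims 7,10,8,2; δ0: rk 4, SNF 1^4; δ1: rk 6, SNF 1^6; δ2: rk 2, SNF 1^2
degree 0: 7−4−0 = 3 → Ȟ^0 ≅ Z^3
degree 1: 10−6−4 = 0 → Ȟ^1 ≅ 0
degree 2: 8−2−6 = 0 → Ȟ^2 ≅ 0

Ȟ^0(U;F) ≅ Z^3, Ȟ^1(U;F) ≅ 0 and Ȟ^2(U;F) ≅ 0


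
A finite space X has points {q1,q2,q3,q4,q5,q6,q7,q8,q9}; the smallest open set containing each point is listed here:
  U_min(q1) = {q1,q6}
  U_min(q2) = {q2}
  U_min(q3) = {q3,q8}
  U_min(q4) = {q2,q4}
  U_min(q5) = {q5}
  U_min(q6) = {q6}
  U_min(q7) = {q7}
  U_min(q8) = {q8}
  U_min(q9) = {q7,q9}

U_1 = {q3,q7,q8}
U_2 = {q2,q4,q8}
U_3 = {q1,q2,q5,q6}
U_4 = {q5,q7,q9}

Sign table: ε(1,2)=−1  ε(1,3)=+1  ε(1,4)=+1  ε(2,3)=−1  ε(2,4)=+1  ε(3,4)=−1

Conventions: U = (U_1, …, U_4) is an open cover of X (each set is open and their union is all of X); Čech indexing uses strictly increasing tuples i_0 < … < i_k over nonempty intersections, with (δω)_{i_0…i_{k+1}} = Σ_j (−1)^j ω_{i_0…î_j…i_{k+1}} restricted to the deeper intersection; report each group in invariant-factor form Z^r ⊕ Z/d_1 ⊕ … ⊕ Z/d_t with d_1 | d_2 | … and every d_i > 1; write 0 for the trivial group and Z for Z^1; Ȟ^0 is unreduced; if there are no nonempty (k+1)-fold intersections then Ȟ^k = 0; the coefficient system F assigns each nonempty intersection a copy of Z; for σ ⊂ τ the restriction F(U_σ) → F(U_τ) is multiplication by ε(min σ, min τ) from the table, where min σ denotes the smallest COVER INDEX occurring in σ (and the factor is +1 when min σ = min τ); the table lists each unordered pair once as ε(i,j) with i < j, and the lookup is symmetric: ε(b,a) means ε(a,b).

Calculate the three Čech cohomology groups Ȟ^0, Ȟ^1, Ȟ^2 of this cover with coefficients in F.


nonempty intersections:
  U12={q8} U14={q7} U23={q2} U34={q5}
C dims 4,4; δ0: rk 4, SNF 1^3·2
Ȟ^0: (4−4)−0=0 ⇒ 0
Ȟ^1: (4−0)−4=0 plus torsion [2] ⇒ Z/2
Ȟ^2: (0−0)−0=0 ⇒ 0

Ȟ^0(U;F) ≅ 0; Ȟ^1(U;F) ≅ Z/2; Ȟ^2(U;F) ≅ 0


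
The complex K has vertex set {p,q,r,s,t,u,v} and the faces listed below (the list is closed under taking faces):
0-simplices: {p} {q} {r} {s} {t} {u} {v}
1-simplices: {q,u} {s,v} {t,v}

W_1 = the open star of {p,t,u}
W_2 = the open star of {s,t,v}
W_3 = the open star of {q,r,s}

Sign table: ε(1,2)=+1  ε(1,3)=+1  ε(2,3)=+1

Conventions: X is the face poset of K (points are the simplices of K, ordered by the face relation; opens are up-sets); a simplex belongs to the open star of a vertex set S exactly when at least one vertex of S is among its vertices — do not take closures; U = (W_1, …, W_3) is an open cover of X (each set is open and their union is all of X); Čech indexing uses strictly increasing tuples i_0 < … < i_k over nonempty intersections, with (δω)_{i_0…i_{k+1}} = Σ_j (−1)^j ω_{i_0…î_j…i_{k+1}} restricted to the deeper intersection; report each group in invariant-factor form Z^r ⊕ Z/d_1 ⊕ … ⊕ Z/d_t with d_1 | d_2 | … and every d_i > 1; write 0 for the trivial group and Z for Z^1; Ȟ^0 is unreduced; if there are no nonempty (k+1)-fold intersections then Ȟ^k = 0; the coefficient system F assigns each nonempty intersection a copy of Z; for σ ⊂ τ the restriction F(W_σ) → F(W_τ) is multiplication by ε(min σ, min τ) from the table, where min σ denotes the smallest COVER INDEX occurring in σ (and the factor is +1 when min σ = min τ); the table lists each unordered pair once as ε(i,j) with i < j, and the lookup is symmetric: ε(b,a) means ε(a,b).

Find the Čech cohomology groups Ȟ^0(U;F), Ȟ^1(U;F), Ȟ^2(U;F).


cover nerve:
  W1={{p},{t},{u},{q,u},{t,v}} W2={{s},{t},{v},{s,v},{t,v}} W3={{q},{r},{s},{q,u},{s,v}}
  W12={{t},{t,v}} W13={{q,u}} W23={{s},{s,v}}
C dims 3,3; δ0: rk 2, SNF 1^2
Ȟ^0: (3−2)−0=1 ⇒ Z
Ȟ^1: (3−0)−2=1 ⇒ Z
Ȟ^2: (0−0)−0=0 ⇒ 0

Ȟ^0 = Z,  Ȟ^1 = Z,  Ȟ^2 = 0


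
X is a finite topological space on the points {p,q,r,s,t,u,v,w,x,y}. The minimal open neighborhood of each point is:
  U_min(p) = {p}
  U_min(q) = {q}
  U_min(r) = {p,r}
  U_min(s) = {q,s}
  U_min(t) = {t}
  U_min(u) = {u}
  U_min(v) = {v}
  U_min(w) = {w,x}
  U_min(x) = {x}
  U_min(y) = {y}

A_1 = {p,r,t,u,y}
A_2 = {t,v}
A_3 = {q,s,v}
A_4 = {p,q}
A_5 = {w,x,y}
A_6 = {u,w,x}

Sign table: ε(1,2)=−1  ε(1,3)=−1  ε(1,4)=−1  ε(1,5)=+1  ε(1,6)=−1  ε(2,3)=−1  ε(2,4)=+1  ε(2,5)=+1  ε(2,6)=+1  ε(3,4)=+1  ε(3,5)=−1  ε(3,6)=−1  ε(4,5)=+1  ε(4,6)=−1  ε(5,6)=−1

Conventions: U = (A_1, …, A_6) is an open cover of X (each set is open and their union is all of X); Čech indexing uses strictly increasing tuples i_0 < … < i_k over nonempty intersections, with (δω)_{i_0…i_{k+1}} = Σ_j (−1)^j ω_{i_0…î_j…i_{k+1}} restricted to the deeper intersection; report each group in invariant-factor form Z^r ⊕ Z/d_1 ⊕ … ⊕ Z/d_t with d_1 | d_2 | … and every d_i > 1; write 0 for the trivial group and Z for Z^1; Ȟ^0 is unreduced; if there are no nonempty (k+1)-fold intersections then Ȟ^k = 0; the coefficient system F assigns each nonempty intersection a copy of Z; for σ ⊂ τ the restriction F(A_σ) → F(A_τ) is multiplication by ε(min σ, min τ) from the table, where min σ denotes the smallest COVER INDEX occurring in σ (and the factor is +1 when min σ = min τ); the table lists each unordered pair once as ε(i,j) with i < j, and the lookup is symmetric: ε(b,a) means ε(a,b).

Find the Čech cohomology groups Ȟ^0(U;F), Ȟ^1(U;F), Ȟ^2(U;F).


Ȟ^0 = 0, Ȟ^1 = Z ⊕ Z/2 and Ȟ^2 = 0

intersection data:
  A12={t} A14={p} A15={y} A16={u} A23={v} A34={q} A56={w,x}
C dims 6,7; δ0: rk 6, SNF 1^5·2
Ȟ^0 = (6 − 6) − 0 = 0, so Ȟ^0 ≅ 0
Ȟ^1 = (7 − 0) − 6 = 1 plus torsion [2], so Ȟ^1 ≅ Z ⊕ Z/2
Ȟ^2 = (0 − 0) − 0 = 0, so Ȟ^2 ≅ 0


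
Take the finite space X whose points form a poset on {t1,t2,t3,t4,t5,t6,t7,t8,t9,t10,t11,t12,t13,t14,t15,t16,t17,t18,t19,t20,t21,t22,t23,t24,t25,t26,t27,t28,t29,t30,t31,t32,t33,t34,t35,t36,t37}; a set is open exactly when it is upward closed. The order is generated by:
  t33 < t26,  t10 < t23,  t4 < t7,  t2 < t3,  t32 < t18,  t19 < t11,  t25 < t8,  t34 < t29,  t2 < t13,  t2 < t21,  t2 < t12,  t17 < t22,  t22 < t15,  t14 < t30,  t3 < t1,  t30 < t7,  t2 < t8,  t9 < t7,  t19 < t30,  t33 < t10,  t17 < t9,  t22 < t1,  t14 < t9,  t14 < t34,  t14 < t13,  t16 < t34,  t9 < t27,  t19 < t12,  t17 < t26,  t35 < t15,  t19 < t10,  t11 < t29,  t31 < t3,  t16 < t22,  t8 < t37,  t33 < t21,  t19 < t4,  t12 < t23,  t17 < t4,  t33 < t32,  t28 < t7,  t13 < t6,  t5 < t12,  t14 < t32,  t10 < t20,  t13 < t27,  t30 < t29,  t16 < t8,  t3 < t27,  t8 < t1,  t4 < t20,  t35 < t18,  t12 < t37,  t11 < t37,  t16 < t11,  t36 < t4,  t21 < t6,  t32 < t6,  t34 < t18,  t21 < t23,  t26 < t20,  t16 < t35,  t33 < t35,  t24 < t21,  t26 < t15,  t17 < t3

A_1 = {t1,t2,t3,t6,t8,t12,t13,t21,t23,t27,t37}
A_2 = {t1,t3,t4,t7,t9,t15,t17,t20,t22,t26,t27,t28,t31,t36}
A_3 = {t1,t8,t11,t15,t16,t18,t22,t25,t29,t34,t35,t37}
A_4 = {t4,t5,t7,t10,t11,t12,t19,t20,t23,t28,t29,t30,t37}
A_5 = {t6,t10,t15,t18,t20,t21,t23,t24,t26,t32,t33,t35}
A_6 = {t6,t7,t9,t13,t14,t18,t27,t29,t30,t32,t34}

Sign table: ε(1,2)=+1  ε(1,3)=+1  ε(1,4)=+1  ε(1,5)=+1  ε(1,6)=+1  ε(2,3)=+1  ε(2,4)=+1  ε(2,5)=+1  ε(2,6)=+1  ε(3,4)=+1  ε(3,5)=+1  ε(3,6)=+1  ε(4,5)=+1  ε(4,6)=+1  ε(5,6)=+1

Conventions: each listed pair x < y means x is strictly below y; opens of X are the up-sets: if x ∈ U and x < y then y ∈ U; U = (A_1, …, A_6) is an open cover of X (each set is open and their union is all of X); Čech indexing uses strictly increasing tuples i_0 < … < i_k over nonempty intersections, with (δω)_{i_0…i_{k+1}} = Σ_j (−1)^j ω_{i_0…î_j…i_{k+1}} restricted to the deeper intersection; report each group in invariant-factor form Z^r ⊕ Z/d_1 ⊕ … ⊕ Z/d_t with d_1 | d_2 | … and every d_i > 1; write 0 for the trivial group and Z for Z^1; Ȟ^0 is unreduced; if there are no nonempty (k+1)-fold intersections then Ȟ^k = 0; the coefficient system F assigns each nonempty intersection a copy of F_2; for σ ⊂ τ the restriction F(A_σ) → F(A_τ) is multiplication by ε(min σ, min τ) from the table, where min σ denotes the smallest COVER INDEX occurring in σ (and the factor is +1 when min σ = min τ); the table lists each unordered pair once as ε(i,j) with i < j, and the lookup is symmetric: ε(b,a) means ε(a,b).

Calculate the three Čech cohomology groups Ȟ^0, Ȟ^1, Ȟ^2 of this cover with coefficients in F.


cover nerve:
  A12={t1,t3,t27} A13={t1,t8,t37} A14={t12,t23,t37} A15={t6,t21,t23} A16={t6,t13,t27} A23={t1,t15,t22} A24={t4,t7,t20,t28} A25={t15,t20,t26} A26={t7,t9,t27} A34={t11,t29,t37} A35={t15,t18,t35} A36={t18,t29,t34} A45={t10,t20,t23} A46={t7,t29,t30} A56={t6,t18,t32}
  A123={t1} A126={t27} A134={t37} A145={t23} A156={t6} A235={t15} A245={t20} A246={t7} A346={t29} A356={t18}
C dims 6,15,10; δ0: rk_F2 5; δ1: rk_F2 9
Ȟ^0: (6−5)−0=1 ⇒ Z/2
Ȟ^1: (15−9)−5=1 ⇒ Z/2
Ȟ^2: (10−0)−9=1 ⇒ Z/2

Ȟ^0(U;F) ≅ Z/2, Ȟ^1(U;F) ≅ Z/2, Ȟ^2(U;F) ≅ Z/2


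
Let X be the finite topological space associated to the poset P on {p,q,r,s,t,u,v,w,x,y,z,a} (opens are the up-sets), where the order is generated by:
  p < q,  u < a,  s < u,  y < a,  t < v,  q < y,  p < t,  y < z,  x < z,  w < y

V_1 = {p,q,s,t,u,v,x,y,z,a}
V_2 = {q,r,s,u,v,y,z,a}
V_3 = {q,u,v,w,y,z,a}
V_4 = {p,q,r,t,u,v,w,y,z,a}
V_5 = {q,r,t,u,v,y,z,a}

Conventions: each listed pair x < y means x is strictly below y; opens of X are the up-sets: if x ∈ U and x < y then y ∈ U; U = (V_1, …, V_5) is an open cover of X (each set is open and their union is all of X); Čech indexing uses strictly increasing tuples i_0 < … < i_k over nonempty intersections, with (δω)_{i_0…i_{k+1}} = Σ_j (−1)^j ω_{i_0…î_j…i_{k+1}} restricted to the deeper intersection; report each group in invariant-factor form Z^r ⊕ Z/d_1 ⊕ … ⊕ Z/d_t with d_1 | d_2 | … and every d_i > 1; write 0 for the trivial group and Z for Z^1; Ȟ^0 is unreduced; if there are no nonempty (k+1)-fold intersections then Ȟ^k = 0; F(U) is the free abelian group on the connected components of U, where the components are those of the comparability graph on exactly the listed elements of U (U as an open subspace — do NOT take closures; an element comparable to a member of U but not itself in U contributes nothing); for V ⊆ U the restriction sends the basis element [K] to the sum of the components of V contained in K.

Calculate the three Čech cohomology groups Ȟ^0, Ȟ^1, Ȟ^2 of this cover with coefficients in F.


Ȟ^0 ≅ Z^2,  Ȟ^1 ≅ 0,  Ȟ^2 ≅ 0

nerve simplices:
  V12={q,s,u,v,y,z,a} V13={q,u,v,y,z,a} V14={p,q,t,u,v,y,z,a} V15={q,t,u,v,y,z,a} V23={q,u,v,y,z,a} V24={q,r,u,v,y,z,a} V25={q,r,u,v,y,z,a} V34={q,u,v,w,y,z,a} V35={q,u,v,y,z,a} V45={q,r,t,u,v,y,z,a}
  V123={q,u,v,y,z,a} V124={q,u,v,y,z,a} V125={q,u,v,y,z,a} V134={q,u,v,y,z,a} V135={q,u,v,y,z,a} V145={q,t,u,v,y,z,a} V234={q,u,v,y,z,a} V235={q,u,v,y,z,a} V245={q,r,u,v,y,z,a} V345={q,u,v,y,z,a}
  V1234={q,u,v,y,z,a} V1235={q,u,v,y,z,a} V1245={q,u,v,y,z,a} V1345={q,u,v,y,z,a} V2345={q,u,v,y,z,a}
  V12345={q,u,v,y,z,a}
components per intersection:
  V1: {p,q,s,t,u,v,x,y,z,a}
  V2: {q,s,u,y,z,a} {r} {v}
  V3: {q,u,w,y,z,a} {v}
  V4: {p,q,t,u,v,w,y,z,a} {r}
  V5: {q,u,y,z,a} {r} {t,v}
  V12: {q,s,u,y,z,a} {v}
  V13: {q,u,y,z,a} {v}
  V14: {p,q,t,u,v,y,z,a}
  V15: {q,u,y,z,a} {t,v}
  V23: {q,u,y,z,a} {v}
  V24: {q,u,y,z,a} {r} {v}
  V25: {q,u,y,z,a} {r} {v}
  V34: {q,u,w,y,z,a} {v}
  V35: {q,u,y,z,a} {v}
  V45: {q,u,y,z,a} {r} {t,v}
  V123: {q,u,y,z,a} {v}
  V124: {q,u,y,z,a} {v}
  V125: {q,u,y,z,a} {v}
  V134: {q,u,y,z,a} {v}
  V135: {q,u,y,z,a} {v}
  V145: {q,u,y,z,a} {t,v}
  V234: {q,u,y,z,a} {v}
  V235: {q,u,y,z,a} {v}
  V245: {q,u,y,z,a} {r} {v}
  V345: {q,u,y,z,a} {v}
  V1234: {q,u,y,z,a} {v}
  V1235: {q,u,y,z,a} {v}
  V1245: {q,u,y,z,a} {v}
  V1345: {q,u,y,z,a} {v}
  V2345: {q,u,y,z,a} {v}
  V12345: {q,u,y,z,a} {v}
C dims 11,22,21,10; δ0: rk 9, SNF 1^9; δ1: rk 13, SNF 1^13; δ2: rk 8, SNF 1^8
degree 0: 11−9−0 = 2 → Ȟ^0 ≅ Z^2
degree 1: 22−13−9 = 0 → Ȟ^1 ≅ 0
degree 2: 21−8−13 = 0 → Ȟ^2 ≅ 0


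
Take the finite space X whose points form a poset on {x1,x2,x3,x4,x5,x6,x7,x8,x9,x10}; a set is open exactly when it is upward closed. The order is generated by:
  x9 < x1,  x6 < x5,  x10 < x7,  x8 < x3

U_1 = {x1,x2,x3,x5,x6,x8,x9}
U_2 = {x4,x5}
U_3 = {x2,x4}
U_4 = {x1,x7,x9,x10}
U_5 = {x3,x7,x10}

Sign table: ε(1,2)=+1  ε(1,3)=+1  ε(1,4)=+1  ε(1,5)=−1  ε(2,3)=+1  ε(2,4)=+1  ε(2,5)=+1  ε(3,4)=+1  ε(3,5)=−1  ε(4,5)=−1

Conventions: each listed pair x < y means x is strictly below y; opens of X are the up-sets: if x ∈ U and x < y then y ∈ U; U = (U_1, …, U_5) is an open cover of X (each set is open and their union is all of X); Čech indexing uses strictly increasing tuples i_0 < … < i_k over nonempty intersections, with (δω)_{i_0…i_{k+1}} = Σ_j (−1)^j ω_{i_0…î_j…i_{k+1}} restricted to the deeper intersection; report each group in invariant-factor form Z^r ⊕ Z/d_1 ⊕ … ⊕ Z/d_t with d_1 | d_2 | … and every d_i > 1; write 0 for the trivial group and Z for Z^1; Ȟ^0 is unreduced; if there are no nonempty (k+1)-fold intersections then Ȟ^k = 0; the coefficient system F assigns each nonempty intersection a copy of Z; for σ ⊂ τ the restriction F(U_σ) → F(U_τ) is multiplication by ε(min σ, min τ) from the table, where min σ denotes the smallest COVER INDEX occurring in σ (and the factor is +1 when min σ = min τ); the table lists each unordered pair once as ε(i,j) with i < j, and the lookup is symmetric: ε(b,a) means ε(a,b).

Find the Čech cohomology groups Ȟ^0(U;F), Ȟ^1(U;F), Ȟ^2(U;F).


Ȟ^0(U;F) ≅ Z; Ȟ^1(U;F) ≅ Z^2; Ȟ^2(U;F) ≅ 0

nonempty intersections:
  U12={x5} U13={x2} U14={x1,x9} U15={x3} U23={x4} U45={x7,x10}
C dims 5,6; δ0: rk 4, SNF 1^4
Ȟ^0: (5−4)−0=1 ⇒ Z
Ȟ^1: (6−0)−4=2 ⇒ Z^2
Ȟ^2: (0−0)−0=0 ⇒ 0


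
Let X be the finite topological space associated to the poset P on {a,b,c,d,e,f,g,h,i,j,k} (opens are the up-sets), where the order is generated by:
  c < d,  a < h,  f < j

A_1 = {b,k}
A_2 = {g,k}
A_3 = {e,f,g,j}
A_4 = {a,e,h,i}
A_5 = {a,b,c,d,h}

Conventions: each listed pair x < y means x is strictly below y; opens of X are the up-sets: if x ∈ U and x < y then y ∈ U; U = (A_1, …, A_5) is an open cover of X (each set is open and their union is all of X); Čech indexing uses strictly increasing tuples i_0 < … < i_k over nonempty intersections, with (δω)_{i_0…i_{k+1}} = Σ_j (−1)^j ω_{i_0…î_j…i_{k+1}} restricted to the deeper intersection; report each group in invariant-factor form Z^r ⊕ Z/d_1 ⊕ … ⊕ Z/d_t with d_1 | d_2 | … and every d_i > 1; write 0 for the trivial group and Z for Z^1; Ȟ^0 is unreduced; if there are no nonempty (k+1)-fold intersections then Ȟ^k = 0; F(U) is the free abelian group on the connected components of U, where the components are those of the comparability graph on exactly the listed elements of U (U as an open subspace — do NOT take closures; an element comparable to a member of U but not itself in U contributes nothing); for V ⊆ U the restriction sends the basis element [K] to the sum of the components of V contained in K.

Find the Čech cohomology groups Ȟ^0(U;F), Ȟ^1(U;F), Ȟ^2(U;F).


Ȟ^0(U;F) ≅ Z^8, Ȟ^1(U;F) ≅ 0, Ȟ^2(U;F) ≅ 0

intersection data:
  A12={k} A15={b} A23={g} A34={e} A45={a,h}
components per intersection:
  A1: {b} {k}
  A2: {g} {k}
  A3: {e} {f,j} {g}
  A4: {a,h} {e} {i}
  A5: {a,h} {b} {c,d}
  A12: {k}
  A15: {b}
  A23: {g}
  A34: {e}
  A45: {a,h}
C dims 13,5; δ0: rk 5, SNF 1^5
Ȟ^0 = (13 − 5) − 0 = 8, so Ȟ^0 ≅ Z^8
Ȟ^1 = (5 − 0) − 5 = 0, so Ȟ^1 ≅ 0
Ȟ^2 = (0 − 0) − 0 = 0, so Ȟ^2 ≅ 0


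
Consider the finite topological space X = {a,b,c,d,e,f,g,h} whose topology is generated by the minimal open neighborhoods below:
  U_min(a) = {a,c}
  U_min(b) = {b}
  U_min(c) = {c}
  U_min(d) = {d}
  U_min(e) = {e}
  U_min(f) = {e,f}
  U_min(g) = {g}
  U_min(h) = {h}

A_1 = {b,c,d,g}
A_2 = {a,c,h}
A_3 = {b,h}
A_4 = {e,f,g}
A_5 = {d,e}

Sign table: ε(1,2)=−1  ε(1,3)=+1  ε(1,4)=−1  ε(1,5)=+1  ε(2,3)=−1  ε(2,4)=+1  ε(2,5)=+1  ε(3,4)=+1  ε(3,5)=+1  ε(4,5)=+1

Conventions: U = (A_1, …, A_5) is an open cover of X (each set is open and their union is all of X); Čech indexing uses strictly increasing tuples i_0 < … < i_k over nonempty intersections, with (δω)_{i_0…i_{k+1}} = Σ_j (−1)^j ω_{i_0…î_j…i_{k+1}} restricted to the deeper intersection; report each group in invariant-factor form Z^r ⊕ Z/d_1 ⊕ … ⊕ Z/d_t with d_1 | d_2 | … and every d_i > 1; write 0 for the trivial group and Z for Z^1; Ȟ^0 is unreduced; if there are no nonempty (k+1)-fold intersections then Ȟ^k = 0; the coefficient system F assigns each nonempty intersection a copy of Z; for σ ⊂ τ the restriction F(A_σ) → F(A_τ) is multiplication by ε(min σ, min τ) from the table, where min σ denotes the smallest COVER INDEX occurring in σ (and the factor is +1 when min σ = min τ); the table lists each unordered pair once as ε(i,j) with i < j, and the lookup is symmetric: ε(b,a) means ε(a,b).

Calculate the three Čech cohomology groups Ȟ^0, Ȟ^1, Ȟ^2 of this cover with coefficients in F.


intersection data:
  A12={c} A13={b} A14={g} A15={d} A23={h} A45={e}
C dims 5,6; δ0: rk 5, SNF 1^4·2
Ȟ^0 = (5 − 5) − 0 = 0, so Ȟ^0 ≅ 0
Ȟ^1 = (6 − 0) − 5 = 1 plus torsion [2], so Ȟ^1 ≅ Z ⊕ Z/2
Ȟ^2 = (0 − 0) − 0 = 0, so Ȟ^2 ≅ 0

Ȟ^0(U;F) ≅ 0,  Ȟ^1(U;F) ≅ Z ⊕ Z/2,  Ȟ^2(U;F) ≅ 0


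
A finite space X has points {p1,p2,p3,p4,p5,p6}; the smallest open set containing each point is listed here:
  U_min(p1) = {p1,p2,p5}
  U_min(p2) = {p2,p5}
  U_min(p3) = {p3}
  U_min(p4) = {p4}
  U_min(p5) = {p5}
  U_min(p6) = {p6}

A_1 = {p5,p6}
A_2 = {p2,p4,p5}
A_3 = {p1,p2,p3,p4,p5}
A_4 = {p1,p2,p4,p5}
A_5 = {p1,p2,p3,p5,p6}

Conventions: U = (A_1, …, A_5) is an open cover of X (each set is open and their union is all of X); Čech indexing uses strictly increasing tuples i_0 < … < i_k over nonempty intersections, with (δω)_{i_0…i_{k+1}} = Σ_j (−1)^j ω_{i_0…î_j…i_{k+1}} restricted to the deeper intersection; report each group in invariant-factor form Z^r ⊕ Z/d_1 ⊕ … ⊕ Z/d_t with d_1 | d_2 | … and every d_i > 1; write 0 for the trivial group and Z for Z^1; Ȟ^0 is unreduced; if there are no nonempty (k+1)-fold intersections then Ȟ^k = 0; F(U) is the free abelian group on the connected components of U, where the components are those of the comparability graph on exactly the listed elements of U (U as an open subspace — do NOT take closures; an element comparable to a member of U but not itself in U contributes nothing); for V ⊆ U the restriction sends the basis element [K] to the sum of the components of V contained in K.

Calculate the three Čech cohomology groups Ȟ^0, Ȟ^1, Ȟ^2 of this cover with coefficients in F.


nerve simplices:
  A12={p5} A13={p5} A14={p5} A15={p5,p6} A23={p2,p4,p5} A24={p2,p4,p5} A25={p2,p5} A34={p1,p2,p4,p5} A35={p1,p2,p3,p5} A45={p1,p2,p5}
  A123={p5} A124={p5} A125={p5} A134={p5} A135={p5} A145={p5} A234={p2,p4,p5} A235={p2,p5} A245={p2,p5} A345={p1,p2,p5}
  A1234={p5} A1235={p5} A1245={p5} A1345={p5} A2345={p2,p5}
  A12345={p5}
components per intersection:
  A1: {p5} {p6}
  A2: {p2,p5} {p4}
  A3: {p1,p2,p5} {p3} {p4}
  A4: {p1,p2,p5} {p4}
  A5: {p1,p2,p5} {p3} {p6}
  A12: {p5}
  A13: {p5}
  A14: {p5}
  A15: {p5} {p6}
  A23: {p2,p5} {p4}
  A24: {p2,p5} {p4}
  A25: {p2,p5}
  A34: {p1,p2,p5} {p4}
  A35: {p1,p2,p5} {p3}
  A45: {p1,p2,p5}
  A123: {p5}
  A124: {p5}
  A125: {p5}
  A134: {p5}
  A135: {p5}
  A145: {p5}
  A234: {p2,p5} {p4}
  A235: {p2,p5}
  A245: {p2,p5}
  A345: {p1,p2,p5}
  A1234: {p5}
  A1235: {p5}
  A1245: {p5}
  A1345: {p5}
  A2345: {p2,p5}
  A12345: {p5}
C dims 12,15,11,5; δ0: rk 8, SNF 1^8; δ1: rk 7, SNF 1^7; δ2: rk 4, SNF 1^4
degree 0: 12−8−0 = 4 → Ȟ^0 ≅ Z^4
degree 1: 15−7−8 = 0 → Ȟ^1 ≅ 0
degree 2: 11−4−7 = 0 → Ȟ^2 ≅ 0

Ȟ^0 = Z^4, Ȟ^1 = 0, Ȟ^2 = 0
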